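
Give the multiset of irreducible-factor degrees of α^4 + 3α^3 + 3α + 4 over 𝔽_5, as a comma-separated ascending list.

Write f(α) = α^4 + 3α^3 + 3α + 4.
Roots in 𝔽_5: f(0) = 4; f(1) = 1; f(2) = 0 → root; f(3) = 0 → root; f(4) = 4.
Linear factors from roots: (α + 3), (α + 2).
Complete factorization: f(α) = (α + 2)·(α + 3)·(α^2 + 3α + 4).
Factor degrees with multiplicity: 1 + 1 + 2 = 4.

1, 1, 2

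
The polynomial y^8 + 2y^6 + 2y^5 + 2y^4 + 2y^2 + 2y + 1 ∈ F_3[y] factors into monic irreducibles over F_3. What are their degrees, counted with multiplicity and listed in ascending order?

1, 2, 2, 3

Write h(y) = y^8 + 2y^6 + 2y^5 + 2y^4 + 2y^2 + 2y + 1.
Roots in F_3: h(0) = 1; h(1) = 0 → root; h(2) = 1.
Linear factors from roots: (y + 2).
Complete factorization: h(y) = (y + 2)·(y^2 + y + 2)·(y^2 + 2y + 2)·(y^3 + y^2 + 2).
Factor degrees with multiplicity: 1 + 2 + 2 + 3 = 8.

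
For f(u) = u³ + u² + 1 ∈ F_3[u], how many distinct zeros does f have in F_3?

Evaluate at each of the 3 elements of F_3:
f(0) = 1; f(1) = 0 → root; f(2) = 1.
Roots: {1}.

1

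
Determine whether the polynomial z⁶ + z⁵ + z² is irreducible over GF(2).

No

Write f(z) = z⁶ + z⁵ + z².
Check for roots in GF(2): f(0) = 0 → root; f(1) = 1.
f(0) = 0, so (z) divides f(z); f is reducible.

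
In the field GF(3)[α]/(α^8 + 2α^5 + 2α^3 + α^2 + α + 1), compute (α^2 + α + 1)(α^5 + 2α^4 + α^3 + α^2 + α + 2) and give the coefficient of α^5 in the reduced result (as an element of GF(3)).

1

Multiply in GF(3)[α]: (α^2 + α + 1)·(α^5 + 2α^4 + α^3 + α^2 + α + 2) = α^7 + α^5 + α^4 + α^2 + 2.
Reduced: α^7 + α^5 + α^4 + α^2 + 2.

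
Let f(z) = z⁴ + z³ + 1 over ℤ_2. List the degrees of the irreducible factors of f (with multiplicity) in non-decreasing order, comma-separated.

4

Roots in ℤ_2: f(0) = 1; f(1) = 1.
Complete factorization: f(z) = (z⁴ + z³ + 1).
Factor degrees with multiplicity: 4 = 4.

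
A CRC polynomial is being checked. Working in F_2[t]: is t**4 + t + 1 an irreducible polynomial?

Write m(t) = t**4 + t + 1.
Check for roots in F_2: m(0) = 1; m(1) = 1.
No roots, so no linear factors.
Monic irreducibles of degree 2 over GF(2): t**2 + t + 1.
None of them divide m (all give nonzero remainder).
No irreducible factor of degree ≤ 2 exists, so m is irreducible over GF(2).

Yes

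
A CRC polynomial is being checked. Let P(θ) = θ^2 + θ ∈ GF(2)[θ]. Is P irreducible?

No

Check for roots in GF(2): P(0) = 0 → root; P(1) = 0 → root.
P(0) = 0, so (θ) divides P(θ); P is reducible.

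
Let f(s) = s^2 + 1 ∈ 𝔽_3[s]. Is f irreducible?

Yes

Check for roots in 𝔽_3: f(0) = 1; f(1) = 2; f(2) = 2.
No roots. A degree-2 polynomial over a field with no linear factor is irreducible.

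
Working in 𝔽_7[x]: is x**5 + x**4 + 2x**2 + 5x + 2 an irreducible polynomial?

Yes

Write g(x) = x**5 + x**4 + 2x**2 + 5x + 2.
Check for roots in 𝔽_7: g(0) = 2; g(1) = 4; g(2) = 5; g(3) = 2; g(4) = 4; g(5) = 5; g(6) = 6.
No roots, so no linear factors.
Degree-2 irreducible divisors: test the 21 monic irreducibles of degree 2 over GF(7).
None of them divide g (all give nonzero remainder).
No irreducible factor of degree ≤ 2 exists, so g is irreducible over GF(7).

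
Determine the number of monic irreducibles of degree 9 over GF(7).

The number of monic irreducibles of degree 9 over GF(7) is (1/9)·Σ_{d∣9} μ(9/d) 7^d.
Divisors of 9: 1, 3, 9; μ(9/d) for each: 0, -1, 1.
Σ = − 7^3 + 7^9 = 40353264.
N = 40353264/9 = 4483696.

4483696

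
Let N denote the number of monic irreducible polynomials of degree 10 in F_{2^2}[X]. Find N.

By the necklace-counting formula, N_4(10) = (1/10) Σ_{d|10} μ(10/d)·4^d.
Divisors of 10: 1, 2, 5, 10; μ(10/d) for each: 1, -1, -1, 1.
Σ = 4^1 − 4^2 − 4^5 + 4^10 = 1047540.
N = 1047540/10 = 104754.

104754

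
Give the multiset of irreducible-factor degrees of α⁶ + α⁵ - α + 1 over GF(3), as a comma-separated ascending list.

2, 2, 2

Write h(α) = α⁶ + α⁵ - α + 1.
Roots in GF(3): h(0) = 1; h(1) = 2; h(2) = 2.
Complete factorization: h(α) = (α² + 1)·(α² - α - 1)^2.
Factor degrees with multiplicity: 2 + 2 + 2 = 6.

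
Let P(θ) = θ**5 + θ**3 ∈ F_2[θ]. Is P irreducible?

Check for roots in F_2: P(0) = 0 → root; P(1) = 0 → root.
P(0) = 0, so (θ) divides P(θ); P is reducible.

No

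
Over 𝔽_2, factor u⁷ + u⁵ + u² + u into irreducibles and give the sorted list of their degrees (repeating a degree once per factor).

Write f(u) = u⁷ + u⁵ + u² + u.
Roots in 𝔽_2: f(0) = 0 → root; f(1) = 0 → root.
Linear factors from roots: (u), (u + 1).
Complete factorization: f(u) = (u)·(u + 1)·(u² + u + 1)·(u³ + u + 1).
Factor degrees with multiplicity: 1 + 1 + 2 + 3 = 7.

1, 1, 2, 3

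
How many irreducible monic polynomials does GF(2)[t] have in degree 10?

99

By the necklace-counting formula, N_2(10) = (1/10) Σ_{d|10} μ(10/d)·2^d.
Divisors of 10: 1, 2, 5, 10; μ(10/d) for each: 1, -1, -1, 1.
Σ = 2^1 − 2^2 − 2^5 + 2^10 = 990.
N = 990/10 = 99.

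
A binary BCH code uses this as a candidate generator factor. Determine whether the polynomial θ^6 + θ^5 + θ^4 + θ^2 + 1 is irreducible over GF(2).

Yes

Write g(θ) = θ^6 + θ^5 + θ^4 + θ^2 + 1.
Check for roots in GF(2): g(0) = 1; g(1) = 1.
No roots, so no linear factors.
Monic irreducibles of degree 2 over GF(2): θ^2 + θ + 1.
None of them divide g (all give nonzero remainder).
Monic irreducibles of degree 3 over GF(2): θ^3 + θ + 1, θ^3 + θ^2 + 1.
None of them divide g (all give nonzero remainder).
No irreducible factor of degree ≤ 3 exists, so g is irreducible over GF(2).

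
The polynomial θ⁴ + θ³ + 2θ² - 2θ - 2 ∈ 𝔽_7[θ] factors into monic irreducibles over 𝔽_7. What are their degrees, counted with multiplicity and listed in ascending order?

Write g(θ) = θ⁴ + θ³ + 2θ² - 2θ - 2.
Linear factors from roots: (θ - 1).
Complete factorization: g(θ) = (θ - 1)·(θ³ + 2θ² - 3θ + 2).
Factor degrees with multiplicity: 1 + 3 = 4.

1, 3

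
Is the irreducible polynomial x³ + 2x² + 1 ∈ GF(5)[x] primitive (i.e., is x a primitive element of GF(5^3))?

Write f(x) = x³ + 2x² + 1.
|GF(5^3)^×| = 5^3 − 1 = 124. Prime factorization: 124 = 2^2·31.
f is primitive ⇔ x has order 124 in GF(5)[x]/(f), i.e. x^(124/q) ≠ 1 for each prime q | 124.
x^(62) mod f = 1
x^(4) mod f = 4x² + 4x + 2.
Since x^(62) = 1, the order of x divides 62 < 124; not primitive.

No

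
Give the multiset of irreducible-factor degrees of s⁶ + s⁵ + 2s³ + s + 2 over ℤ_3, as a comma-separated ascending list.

2, 4

Write h(s) = s⁶ + s⁵ + 2s³ + s + 2.
Roots in ℤ_3: h(0) = 2; h(1) = 1; h(2) = 2.
Complete factorization: h(s) = (s² + 2s + 2)·(s⁴ + 2s³ + s + 1).
Factor degrees with multiplicity: 2 + 4 = 6.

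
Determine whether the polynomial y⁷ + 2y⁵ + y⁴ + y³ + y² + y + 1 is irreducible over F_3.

Yes

Write h(y) = y⁷ + 2y⁵ + y⁴ + y³ + y² + y + 1.
Check for roots in F_3: h(0) = 1; h(1) = 2; h(2) = 1.
No roots, so no linear factors.
Monic irreducibles of degree 2 over GF(3): y² + 1, y² + y + 2, y² + 2y + 2.
None of them divide h (all give nonzero remainder).
Degree-3 irreducible divisors: test the 8 monic irreducibles of degree 3 over GF(3).
None of them divide h (all give nonzero remainder).
No irreducible factor of degree ≤ 3 exists, so h is irreducible over GF(3).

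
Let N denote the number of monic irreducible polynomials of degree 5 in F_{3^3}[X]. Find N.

2869776

By the necklace-counting formula, N_27(5) = (1/5) Σ_{d|5} μ(5/d)·27^d.
Divisors of 5: 1, 5; μ(5/d) for each: -1, 1.
Σ = − 27^1 + 27^5 = 14348880.
N = 14348880/5 = 2869776.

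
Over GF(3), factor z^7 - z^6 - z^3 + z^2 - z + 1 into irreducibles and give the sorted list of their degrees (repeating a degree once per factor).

Write h(z) = z^7 - z^6 - z^3 + z^2 - z + 1.
Roots in GF(3): h(0) = 1; h(1) = 0 → root; h(2) = 2.
Linear factors from roots: (z - 1).
Complete factorization: h(z) = (z - 1)·(z^3 + z^2 - z + 1)·(z^3 - z^2 - z - 1).
Factor degrees with multiplicity: 1 + 3 + 3 = 7.

1, 3, 3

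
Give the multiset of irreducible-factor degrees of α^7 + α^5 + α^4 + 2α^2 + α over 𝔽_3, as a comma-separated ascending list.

Write h(α) = α^7 + α^5 + α^4 + 2α^2 + α.
Roots in 𝔽_3: h(0) = 0 → root; h(1) = 0 → root; h(2) = 0 → root.
Linear factors from roots: (α), (α + 2), (α + 1).
Complete factorization: h(α) = (α)·(α + 1)·(α + 2)^3·(α^2 + 2α + 2).
Factor degrees with multiplicity: 1 + 1 + 1 + 1 + 1 + 2 = 7.

1, 1, 1, 1, 1, 2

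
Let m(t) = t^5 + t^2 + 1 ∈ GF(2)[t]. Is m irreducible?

Check for roots in GF(2): m(0) = 1; m(1) = 1.
No roots, so no linear factors.
Monic irreducibles of degree 2 over GF(2): t^2 + t + 1.
None of them divide m (all give nonzero remainder).
No irreducible factor of degree ≤ 2 exists, so m is irreducible over GF(2).

Yes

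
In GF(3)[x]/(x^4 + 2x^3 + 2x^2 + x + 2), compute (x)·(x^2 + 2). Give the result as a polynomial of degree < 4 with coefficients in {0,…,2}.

x^3 + 2x

Multiply in GF(3)[x]: (x)·(x^2 + 2) = x^3 + 2x.
Reduced: x^3 + 2x.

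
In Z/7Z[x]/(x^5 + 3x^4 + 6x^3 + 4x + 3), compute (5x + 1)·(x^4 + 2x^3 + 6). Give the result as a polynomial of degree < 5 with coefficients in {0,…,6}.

3x^4 + 3x + 5

Multiply in Z/7Z[x]: (5x + 1)·(x^4 + 2x^3 + 6) = 5x^5 + 4x^4 + 2x^3 + 2x + 6.
Reduce using x^5 ≡ 4x^4 + x^3 + 3x + 4 (mod x^5 + 3x^4 + 6x^3 + 4x + 3).
Reduced: 3x^4 + 3x + 5.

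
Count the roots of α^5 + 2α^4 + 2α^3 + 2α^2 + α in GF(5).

Write g(α) = α^5 + 2α^4 + 2α^3 + 2α^2 + α.
Evaluate at each of the 5 elements of GF(5):
g(0) = 0 → root; g(1) = 3; g(2) = 0 → root; g(3) = 0 → root; g(4) = 0 → root.
Roots: {0, 2, 3, 4}.

4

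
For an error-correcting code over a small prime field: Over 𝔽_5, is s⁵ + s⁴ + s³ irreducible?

No

Write P(s) = s⁵ + s⁴ + s³.
Check for roots in 𝔽_5: P(0) = 0 → root; P(1) = 3; P(2) = 1; P(3) = 1; P(4) = 4.
P(0) = 0, so (s) divides P(s); P is reducible.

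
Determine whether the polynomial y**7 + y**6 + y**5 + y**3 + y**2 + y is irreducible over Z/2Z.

Write f(y) = y**7 + y**6 + y**5 + y**3 + y**2 + y.
Check for roots in Z/2Z: f(0) = 0 → root; f(1) = 0 → root.
f(0) = 0, so (y) divides f(y); f is reducible.

No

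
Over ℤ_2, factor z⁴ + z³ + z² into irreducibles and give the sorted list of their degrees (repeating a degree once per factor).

1, 1, 2

Write h(z) = z⁴ + z³ + z².
Roots in ℤ_2: h(0) = 0 → root; h(1) = 1.
Linear factors from roots: (z).
Complete factorization: h(z) = (z)^2·(z² + z + 1).
Factor degrees with multiplicity: 1 + 1 + 2 = 4.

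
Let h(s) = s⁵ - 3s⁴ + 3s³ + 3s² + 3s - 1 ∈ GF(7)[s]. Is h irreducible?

Yes

Check for roots in GF(7): h(0) = 6; h(1) = 6; h(2) = 4; h(3) = 4; h(4) = 3; h(5) = 6; h(6) = 6.
No roots, so no linear factors.
Degree-2 irreducible divisors: test the 21 monic irreducibles of degree 2 over GF(7).
None of them divide h (all give nonzero remainder).
No irreducible factor of degree ≤ 2 exists, so h is irreducible over GF(7).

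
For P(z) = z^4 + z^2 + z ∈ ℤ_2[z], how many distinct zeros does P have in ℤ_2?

1

Evaluate at each of the 2 elements of ℤ_2:
P(0) = 0 → root; P(1) = 1.
Roots: {0}.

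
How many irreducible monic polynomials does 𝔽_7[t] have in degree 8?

720300

By the necklace-counting formula, N_7(8) = (1/8) Σ_{d|8} μ(8/d)·7^d.
Divisors of 8: 1, 2, 4, 8; μ(8/d) for each: 0, 0, -1, 1.
Σ = − 7^4 + 7^8 = 5762400.
N = 5762400/8 = 720300.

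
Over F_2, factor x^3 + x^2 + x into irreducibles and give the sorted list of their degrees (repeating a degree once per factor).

Write h(x) = x^3 + x^2 + x.
Roots in F_2: h(0) = 0 → root; h(1) = 1.
Linear factors from roots: (x).
Complete factorization: h(x) = (x)·(x^2 + x + 1).
Factor degrees with multiplicity: 1 + 2 = 3.

1, 2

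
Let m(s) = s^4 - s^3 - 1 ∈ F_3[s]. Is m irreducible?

Yes

Check for roots in F_3: m(0) = 2; m(1) = 2; m(2) = 1.
No roots, so no linear factors.
Monic irreducibles of degree 2 over GF(3): s^2 + 1, s^2 + s - 1, s^2 - s - 1.
None of them divide m (all give nonzero remainder).
No irreducible factor of degree ≤ 2 exists, so m is irreducible over GF(3).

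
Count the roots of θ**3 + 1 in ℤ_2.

Write g(θ) = θ**3 + 1.
Evaluate at each of the 2 elements of ℤ_2:
g(0) = 1; g(1) = 0 → root.
Roots: {1}.

1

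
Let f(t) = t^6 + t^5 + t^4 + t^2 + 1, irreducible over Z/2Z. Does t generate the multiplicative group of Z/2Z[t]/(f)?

|GF(2^6)^×| = 2^6 − 1 = 63. Prime factorization: 63 = 3^2·7.
f is primitive ⇔ t has order 63 in GF(2)[t]/(f), i.e. t^(63/q) ≠ 1 for each prime q | 63.
t^(21) mod f = 1
t^(9) mod f = t^3 + 1.
Since t^(21) = 1, the order of t divides 21 < 63; not primitive.

No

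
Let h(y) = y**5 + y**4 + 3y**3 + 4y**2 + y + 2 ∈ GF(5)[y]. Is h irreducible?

Yes

Check for roots in GF(5): h(0) = 2; h(1) = 2; h(2) = 2; h(3) = 1; h(4) = 2.
No roots, so no linear factors.
Degree-2 irreducible divisors: test the 10 monic irreducibles of degree 2 over GF(5).
None of them divide h (all give nonzero remainder).
No irreducible factor of degree ≤ 2 exists, so h is irreducible over GF(5).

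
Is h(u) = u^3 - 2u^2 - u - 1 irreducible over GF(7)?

Yes

Check for roots in GF(7): h(0) = 6; h(1) = 4; h(2) = 4; h(3) = 5; h(4) = 6; h(5) = 6; h(6) = 4.
No roots. A degree-3 polynomial over a field with no linear factor is irreducible.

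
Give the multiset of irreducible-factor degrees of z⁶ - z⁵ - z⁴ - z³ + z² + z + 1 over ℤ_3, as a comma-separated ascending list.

1, 2, 3

Write f(z) = z⁶ - z⁵ - z⁴ - z³ + z² + z + 1.
Roots in ℤ_3: f(0) = 1; f(1) = 1; f(2) = 0 → root.
Linear factors from roots: (z + 1).
Complete factorization: f(z) = (z + 1)·(z² + z - 1)·(z³ - z - 1).
Factor degrees with multiplicity: 1 + 2 + 3 = 6.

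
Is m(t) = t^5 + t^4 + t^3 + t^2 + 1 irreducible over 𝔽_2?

Yes

Check for roots in 𝔽_2: m(0) = 1; m(1) = 1.
No roots, so no linear factors.
Monic irreducibles of degree 2 over GF(2): t^2 + t + 1.
None of them divide m (all give nonzero remainder).
No irreducible factor of degree ≤ 2 exists, so m is irreducible over GF(2).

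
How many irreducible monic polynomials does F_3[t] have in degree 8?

810

By the necklace-counting formula, N_3(8) = (1/8) Σ_{d|8} μ(8/d)·3^d.
Divisors of 8: 1, 2, 4, 8; μ(8/d) for each: 0, 0, -1, 1.
Σ = − 3^4 + 3^8 = 6480.
N = 6480/8 = 810.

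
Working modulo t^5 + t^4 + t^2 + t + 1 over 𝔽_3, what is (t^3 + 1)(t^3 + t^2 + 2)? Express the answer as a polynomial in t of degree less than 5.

2t^3 + 2t + 2

Multiply in 𝔽_3[t]: (t^3 + 1)·(t^3 + t^2 + 2) = t^6 + t^5 + t^2 + 2.
Reduce using t^5 ≡ 2t^4 + 2t^2 + 2t + 2 (mod t^5 + t^4 + t^2 + t + 1).
Reduced: 2t^3 + 2t + 2.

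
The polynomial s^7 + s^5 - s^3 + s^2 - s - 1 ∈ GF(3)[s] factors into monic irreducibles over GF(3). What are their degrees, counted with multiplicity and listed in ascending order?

Write f(s) = s^7 + s^5 - s^3 + s^2 - s - 1.
Roots in GF(3): f(0) = 2; f(1) = 0 → root; f(2) = 0 → root.
Linear factors from roots: (s - 1), (s + 1).
Complete factorization: f(s) = (s - 1)·(s + 1)^3·(s^3 + s^2 - s + 1).
Factor degrees with multiplicity: 1 + 1 + 1 + 1 + 3 = 7.

1, 1, 1, 1, 3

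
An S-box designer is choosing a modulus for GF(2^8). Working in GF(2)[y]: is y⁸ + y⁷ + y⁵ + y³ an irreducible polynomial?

Write f(y) = y⁸ + y⁷ + y⁵ + y³.
Check for roots in GF(2): f(0) = 0 → root; f(1) = 0 → root.
f(0) = 0, so (y) divides f(y); f is reducible.

No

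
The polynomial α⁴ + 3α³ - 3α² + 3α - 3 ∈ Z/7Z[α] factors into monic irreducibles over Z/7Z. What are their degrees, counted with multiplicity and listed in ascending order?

Write g(α) = α⁴ + 3α³ - 3α² + 3α - 3.
Complete factorization: g(α) = (α⁴ + 3α³ - 3α² + 3α - 3).
Factor degrees with multiplicity: 4 = 4.

4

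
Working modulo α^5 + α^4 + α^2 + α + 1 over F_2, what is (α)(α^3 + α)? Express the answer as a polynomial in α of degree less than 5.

Multiply in F_2[α]: (α)·(α^3 + α) = α^4 + α^2.
Reduced: α^4 + α^2.

α^4 + α^2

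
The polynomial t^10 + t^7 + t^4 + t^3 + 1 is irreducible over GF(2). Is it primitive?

Write f(t) = t^10 + t^7 + t^4 + t^3 + 1.
|GF(2^10)^×| = 2^10 − 1 = 1023. Prime factorization: 1023 = 3·11·31.
f is primitive ⇔ t has order 1023 in GF(2)[t]/(f), i.e. t^(1023/q) ≠ 1 for each prime q | 1023.
t^(341) mod f = 1
t^(93) mod f = t^9 + t^8 + t^5 + t^3 + t^2 + t + 1.
t^(33) mod f = t^9 + t^8 + t^6 + t^5 + t^4 + t^3 + 1.
Since t^(341) = 1, the order of t divides 341 < 1023; not primitive.

No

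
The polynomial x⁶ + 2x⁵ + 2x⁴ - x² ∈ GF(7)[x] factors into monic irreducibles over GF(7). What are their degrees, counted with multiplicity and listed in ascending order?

Write h(x) = x⁶ + 2x⁵ + 2x⁴ - x².
Linear factors from roots: (x), (x + 2), (x + 1).
Complete factorization: h(x) = (x + 1)·(x + 2)·(x)^2·(x² - x + 3).
Factor degrees with multiplicity: 1 + 1 + 1 + 1 + 2 = 6.

1, 1, 1, 1, 2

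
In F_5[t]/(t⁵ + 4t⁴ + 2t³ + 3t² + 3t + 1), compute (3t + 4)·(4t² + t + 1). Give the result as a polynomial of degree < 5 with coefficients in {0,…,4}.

Multiply in F_5[t]: (3t + 4)·(4t² + t + 1) = 2t³ + 4t² + 2t + 4.
Reduced: 2t³ + 4t² + 2t + 4.

2t^3 + 4t^2 + 2t + 4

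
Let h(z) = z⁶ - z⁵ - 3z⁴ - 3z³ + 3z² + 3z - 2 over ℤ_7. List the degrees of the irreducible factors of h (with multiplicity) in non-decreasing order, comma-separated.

1, 1, 1, 3

Linear factors from roots: (z - 3), (z + 3), (z + 1).
Complete factorization: h(z) = (z + 1)·(z + 3)·(z - 3)·(z³ - 2z² + z + 1).
Factor degrees with multiplicity: 1 + 1 + 1 + 3 = 6.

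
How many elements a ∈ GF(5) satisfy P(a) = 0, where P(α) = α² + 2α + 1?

1

Evaluate at each of the 5 elements of GF(5):
P(0) = 1; P(1) = 4; P(2) = 4; P(3) = 1; P(4) = 0 → root.
Roots: {4}.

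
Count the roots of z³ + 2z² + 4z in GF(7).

3

Write P(z) = z³ + 2z² + 4z.
Evaluate at each of the 7 elements of GF(7):
P(0) = 0 → root; P(1) = 0 → root; P(2) = 3; P(3) = 1; P(4) = 0 → root; P(5) = 6; P(6) = 4.
Roots: {0, 1, 4}.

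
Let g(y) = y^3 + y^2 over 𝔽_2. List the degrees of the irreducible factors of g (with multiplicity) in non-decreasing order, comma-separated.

1, 1, 1

Roots in 𝔽_2: g(0) = 0 → root; g(1) = 0 → root.
Linear factors from roots: (y), (y + 1).
Complete factorization: g(y) = (y + 1)·(y)^2.
Factor degrees with multiplicity: 1 + 1 + 1 = 3.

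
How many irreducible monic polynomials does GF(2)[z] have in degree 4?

The number of monic irreducibles of degree 4 over GF(2) is (1/4)·Σ_{d∣4} μ(4/d) 2^d.
Divisors of 4: 1, 2, 4; μ(4/d) for each: 0, -1, 1.
Σ = − 2^2 + 2^4 = 12.
N = 12/4 = 3.

3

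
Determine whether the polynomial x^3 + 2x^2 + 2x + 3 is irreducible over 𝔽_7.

Write P(x) = x^3 + 2x^2 + 2x + 3.
Check for roots in 𝔽_7: P(0) = 3; P(1) = 1; P(2) = 2; P(3) = 5; P(4) = 2; P(5) = 6; P(6) = 2.
No roots. A degree-3 polynomial over a field with no linear factor is irreducible.

Yes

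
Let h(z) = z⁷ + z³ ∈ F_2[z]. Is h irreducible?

Check for roots in F_2: h(0) = 0 → root; h(1) = 0 → root.
h(0) = 0, so (z) divides h(z); h is reducible.

No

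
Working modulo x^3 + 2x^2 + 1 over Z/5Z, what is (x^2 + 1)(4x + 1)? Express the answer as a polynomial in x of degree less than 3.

3x^2 + 4x + 2

Multiply in Z/5Z[x]: (x^2 + 1)·(4x + 1) = 4x^3 + x^2 + 4x + 1.
Reduce using x^3 ≡ 3x^2 + 4 (mod x^3 + 2x^2 + 1).
Reduced: 3x^2 + 4x + 2.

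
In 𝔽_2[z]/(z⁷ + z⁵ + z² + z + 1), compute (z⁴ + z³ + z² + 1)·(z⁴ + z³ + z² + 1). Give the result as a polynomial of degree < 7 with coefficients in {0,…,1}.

z^4 + z^3 + z^2 + z + 1

Multiply in 𝔽_2[z]: (z⁴ + z³ + z² + 1)·(z⁴ + z³ + z² + 1) = z⁸ + z⁶ + z⁴ + 1.
Reduce using z⁷ ≡ z⁵ + z² + z + 1 (mod z⁷ + z⁵ + z² + z + 1).
Reduced: z⁴ + z³ + z² + z + 1.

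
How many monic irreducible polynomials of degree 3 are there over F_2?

2

x^(2^3) − x is the product of all monic irreducibles of degree dividing 3; Möbius inversion gives N = (1/3) Σ μ(3/d)·2^d.
Divisors of 3: 1, 3; μ(3/d) for each: -1, 1.
Σ = − 2^1 + 2^3 = 6.
N = 6/3 = 2.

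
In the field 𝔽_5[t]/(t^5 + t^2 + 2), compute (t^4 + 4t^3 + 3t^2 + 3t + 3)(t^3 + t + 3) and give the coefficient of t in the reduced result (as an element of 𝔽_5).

4

Multiply in 𝔽_5[t]: (t^4 + 4t^3 + 3t^2 + 3t + 3)·(t^3 + t + 3) = t^7 + 4t^6 + 4t^5 + 3t^3 + 2t^2 + 2t + 4.
Reduce using t^5 ≡ 4t^2 + 3 (mod t^5 + t^2 + 2).
Reduced: 4t^4 + 4t^3 + t^2 + 4t + 1.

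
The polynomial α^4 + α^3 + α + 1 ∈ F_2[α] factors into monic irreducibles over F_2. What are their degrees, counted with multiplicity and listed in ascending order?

1, 1, 2

Write g(α) = α^4 + α^3 + α + 1.
Roots in F_2: g(0) = 1; g(1) = 0 → root.
Linear factors from roots: (α + 1).
Complete factorization: g(α) = (α + 1)^2·(α^2 + α + 1).
Factor degrees with multiplicity: 1 + 1 + 2 = 4.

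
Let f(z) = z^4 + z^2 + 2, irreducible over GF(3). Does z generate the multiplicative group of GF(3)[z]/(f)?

No

|GF(3^4)^×| = 3^4 − 1 = 80. Prime factorization: 80 = 2^4·5.
f is primitive ⇔ z has order 80 in GF(3)[z]/(f), i.e. z^(80/q) ≠ 1 for each prime q | 80.
z^(40) mod f = 2.
z^(16) mod f = 1
Since z^(16) = 1, the order of z divides 16 < 80; not primitive.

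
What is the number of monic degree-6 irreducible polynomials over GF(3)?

By the necklace-counting formula, N_3(6) = (1/6) Σ_{d|6} μ(6/d)·3^d.
Divisors of 6: 1, 2, 3, 6; μ(6/d) for each: 1, -1, -1, 1.
Σ = 3^1 − 3^2 − 3^3 + 3^6 = 696.
N = 696/6 = 116.

116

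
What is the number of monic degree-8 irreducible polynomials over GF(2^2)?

The number of monic irreducibles of degree 8 over GF(4) is (1/8)·Σ_{d∣8} μ(8/d) 4^d.
Divisors of 8: 1, 2, 4, 8; μ(8/d) for each: 0, 0, -1, 1.
Σ = − 4^4 + 4^8 = 65280.
N = 65280/8 = 8160.

8160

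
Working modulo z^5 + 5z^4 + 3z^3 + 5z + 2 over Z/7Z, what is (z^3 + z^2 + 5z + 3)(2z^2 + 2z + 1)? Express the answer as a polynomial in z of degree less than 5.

Multiply in Z/7Z[z]: (z^3 + z^2 + 5z + 3)·(2z^2 + 2z + 1) = 2z^5 + 4z^4 + 6z^3 + 3z^2 + 4z + 3.
Reduce using z^5 ≡ 2z^4 + 4z^3 + 2z + 5 (mod z^5 + 5z^4 + 3z^3 + 5z + 2).
Reduced: z^4 + 3z^2 + z + 6.

z^4 + 3z^2 + z + 6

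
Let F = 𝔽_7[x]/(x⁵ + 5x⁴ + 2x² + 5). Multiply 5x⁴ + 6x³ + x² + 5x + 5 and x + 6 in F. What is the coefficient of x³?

2

Multiply in 𝔽_7[x]: (5x⁴ + 6x³ + x² + 5x + 5)·(x + 6) = 5x⁵ + x⁴ + 2x³ + 4x² + 2.
Reduce using x⁵ ≡ 2x⁴ + 5x² + 2 (mod x⁵ + 5x⁴ + 2x² + 5).
Reduced: 4x⁴ + 2x³ + x² + 5.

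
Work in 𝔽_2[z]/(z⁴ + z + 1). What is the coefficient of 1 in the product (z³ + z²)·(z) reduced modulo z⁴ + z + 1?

Multiply in 𝔽_2[z]: (z³ + z²)·(z) = z⁴ + z³.
Reduce using z⁴ ≡ z + 1 (mod z⁴ + z + 1).
Reduced: z³ + z + 1.

1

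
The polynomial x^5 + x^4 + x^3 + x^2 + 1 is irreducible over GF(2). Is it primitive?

Write f(x) = x^5 + x^4 + x^3 + x^2 + 1.
|GF(2^5)^×| = 2^5 − 1 = 31. Prime factorization: 31 = 31.
f is primitive ⇔ x has order 31 in GF(2)[x]/(f), i.e. x^(31/q) ≠ 1 for each prime q | 31.
x^(1) mod f = x.
None equal 1, so x has full order 31; f is primitive.

Yes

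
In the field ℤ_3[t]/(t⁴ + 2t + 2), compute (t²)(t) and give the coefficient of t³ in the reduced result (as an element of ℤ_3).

1

Multiply in ℤ_3[t]: (t²)·(t) = t³.
Reduced: t³.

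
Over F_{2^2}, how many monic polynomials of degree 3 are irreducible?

20

The number of monic irreducibles of degree 3 over GF(4) is (1/3)·Σ_{d∣3} μ(3/d) 4^d.
Divisors of 3: 1, 3; μ(3/d) for each: -1, 1.
Σ = − 4^1 + 4^3 = 60.
N = 60/3 = 20.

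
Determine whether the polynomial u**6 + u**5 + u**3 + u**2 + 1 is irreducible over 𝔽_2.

Write g(u) = u**6 + u**5 + u**3 + u**2 + 1.
Check for roots in 𝔽_2: g(0) = 1; g(1) = 1.
No roots, so no linear factors.
Monic irreducibles of degree 2 over GF(2): u**2 + u + 1.
None of them divide g (all give nonzero remainder).
Monic irreducibles of degree 3 over GF(2): u**3 + u + 1, u**3 + u**2 + 1.
None of them divide g (all give nonzero remainder).
No irreducible factor of degree ≤ 3 exists, so g is irreducible over GF(2).

Yes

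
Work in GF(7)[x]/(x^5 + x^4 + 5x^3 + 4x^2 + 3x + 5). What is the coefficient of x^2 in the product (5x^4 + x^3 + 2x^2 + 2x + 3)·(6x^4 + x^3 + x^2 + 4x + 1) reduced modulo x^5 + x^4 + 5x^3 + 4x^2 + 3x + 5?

4

Multiply in GF(7)[x]: (5x^4 + x^3 + 2x^2 + 2x + 3)·(6x^4 + x^3 + x^2 + 4x + 1) = 2x^8 + 4x^7 + 4x^6 + 3x^4 + 6x^2 + 3.
Reduce using x^5 ≡ 6x^4 + 2x^3 + 3x^2 + 4x + 2 (mod x^5 + x^4 + 5x^3 + 4x^2 + 3x + 5).
Reduced: 4x^4 + 3x^3 + 4x^2 + 4.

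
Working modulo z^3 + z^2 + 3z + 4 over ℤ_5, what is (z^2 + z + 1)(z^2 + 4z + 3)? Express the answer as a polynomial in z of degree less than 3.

z^2 + z + 2

Multiply in ℤ_5[z]: (z^2 + z + 1)·(z^2 + 4z + 3) = z^4 + 3z^2 + 2z + 3.
Reduce using z^3 ≡ 4z^2 + 2z + 1 (mod z^3 + z^2 + 3z + 4).
Reduced: z^2 + z + 2.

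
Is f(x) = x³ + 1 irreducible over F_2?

Check for roots in F_2: f(0) = 1; f(1) = 0 → root.
f(1) = 0, so (x − 1) divides f(x); f is reducible.

No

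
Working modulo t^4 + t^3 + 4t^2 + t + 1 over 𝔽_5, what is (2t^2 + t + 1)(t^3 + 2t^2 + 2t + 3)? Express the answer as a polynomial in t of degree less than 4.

Multiply in 𝔽_5[t]: (2t^2 + t + 1)·(t^3 + 2t^2 + 2t + 3) = 2t^5 + 2t^3 + 3.
Reduce using t^4 ≡ 4t^3 + t^2 + 4t + 4 (mod t^4 + t^3 + 4t^2 + t + 1).
Reduced: t^3 + t^2.

t^3 + t^2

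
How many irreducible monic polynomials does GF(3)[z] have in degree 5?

Gauss's count: N_{3}(5) = (1/5) Σ_{d|5} μ(5/d)·3^d.
Divisors of 5: 1, 5; μ(5/d) for each: -1, 1.
Σ = − 3^1 + 3^5 = 240.
N = 240/5 = 48.

48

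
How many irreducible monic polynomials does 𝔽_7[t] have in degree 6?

x^(7^6) − x is the product of all monic irreducibles of degree dividing 6; Möbius inversion gives N = (1/6) Σ μ(6/d)·7^d.
Divisors of 6: 1, 2, 3, 6; μ(6/d) for each: 1, -1, -1, 1.
Σ = 7^1 − 7^2 − 7^3 + 7^6 = 117264.
N = 117264/6 = 19544.

19544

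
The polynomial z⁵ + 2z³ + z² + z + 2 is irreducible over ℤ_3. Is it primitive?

Write f(z) = z⁵ + 2z³ + z² + z + 2.
|GF(3^5)^×| = 3^5 − 1 = 242. Prime factorization: 242 = 2·11^2.
f is primitive ⇔ z has order 242 in GF(3)[z]/(f), i.e. z^(242/q) ≠ 1 for each prime q | 242.
z^(121) mod f = 1
z^(22) mod f = 2z³ + z².
Since z^(121) = 1, the order of z divides 121 < 242; not primitive.

No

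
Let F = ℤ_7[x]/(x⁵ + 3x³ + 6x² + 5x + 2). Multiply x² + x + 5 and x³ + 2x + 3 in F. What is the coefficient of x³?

4

Multiply in ℤ_7[x]: (x² + x + 5)·(x³ + 2x + 3) = x⁵ + x⁴ + 5x² + 6x + 1.
Reduce using x⁵ ≡ 4x³ + x² + 2x + 5 (mod x⁵ + 3x³ + 6x² + 5x + 2).
Reduced: x⁴ + 4x³ + 6x² + x + 6.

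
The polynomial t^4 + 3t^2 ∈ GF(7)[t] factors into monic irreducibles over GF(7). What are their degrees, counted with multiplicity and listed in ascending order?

1, 1, 1, 1

Write h(t) = t^4 + 3t^2.
Linear factors from roots: (t), (t - 2), (t + 2).
Complete factorization: h(t) = (t + 2)·(t - 2)·(t)^2.
Factor degrees with multiplicity: 1 + 1 + 1 + 1 = 4.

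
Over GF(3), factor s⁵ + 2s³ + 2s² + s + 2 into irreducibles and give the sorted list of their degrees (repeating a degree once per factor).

Write g(s) = s⁵ + 2s³ + 2s² + s + 2.
Roots in GF(3): g(0) = 2; g(1) = 2; g(2) = 0 → root.
Linear factors from roots: (s + 1).
Complete factorization: g(s) = (s + 1)·(s² + 1)·(s² + 2s + 2).
Factor degrees with multiplicity: 1 + 2 + 2 = 5.

1, 2, 2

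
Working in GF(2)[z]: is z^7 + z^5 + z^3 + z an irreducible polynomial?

Write h(z) = z^7 + z^5 + z^3 + z.
Check for roots in GF(2): h(0) = 0 → root; h(1) = 0 → root.
h(0) = 0, so (z) divides h(z); h is reducible.

No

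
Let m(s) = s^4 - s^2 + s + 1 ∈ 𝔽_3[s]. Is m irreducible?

No

Check for roots in 𝔽_3: m(0) = 1; m(1) = 2; m(2) = 0 → root.
m(2) = 0, so (s − 2) divides m(s); m is reducible.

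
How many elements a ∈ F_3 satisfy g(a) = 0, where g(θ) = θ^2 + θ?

2

Evaluate at each of the 3 elements of F_3:
g(0) = 0 → root; g(1) = 2; g(2) = 0 → root.
Roots: {0, 2}.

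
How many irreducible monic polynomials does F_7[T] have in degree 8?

720300

Gauss's count: N_{7}(8) = (1/8) Σ_{d|8} μ(8/d)·7^d.
Divisors of 8: 1, 2, 4, 8; μ(8/d) for each: 0, 0, -1, 1.
Σ = − 7^4 + 7^8 = 5762400.
N = 5762400/8 = 720300.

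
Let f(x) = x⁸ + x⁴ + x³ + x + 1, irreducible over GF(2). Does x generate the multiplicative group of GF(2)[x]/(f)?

No

|GF(2^8)^×| = 2^8 − 1 = 255. Prime factorization: 255 = 3·5·17.
f is primitive ⇔ x has order 255 in GF(2)[x]/(f), i.e. x^(255/q) ≠ 1 for each prime q | 255.
x^(85) mod f = x⁷ + x⁵ + x⁴ + x³ + x² + 1.
x^(51) mod f = 1
x^(15) mod f = x⁵ + x³ + x² + x + 1.
Since x^(51) = 1, the order of x divides 51 < 255; not primitive.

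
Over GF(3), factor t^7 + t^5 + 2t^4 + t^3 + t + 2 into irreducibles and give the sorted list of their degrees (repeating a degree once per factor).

1, 2, 2, 2

Write h(t) = t^7 + t^5 + 2t^4 + t^3 + t + 2.
Roots in GF(3): h(0) = 2; h(1) = 2; h(2) = 0 → root.
Linear factors from roots: (t + 1).
Complete factorization: h(t) = (t + 1)·(t^2 + t + 2)·(t^2 + 2t + 2)^2.
Factor degrees with multiplicity: 1 + 2 + 2 + 2 = 7.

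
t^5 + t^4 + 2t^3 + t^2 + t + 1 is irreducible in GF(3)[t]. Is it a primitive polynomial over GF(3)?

Write f(t) = t^5 + t^4 + 2t^3 + t^2 + t + 1.
|GF(3^5)^×| = 3^5 − 1 = 242. Prime factorization: 242 = 2·11^2.
f is primitive ⇔ t has order 242 in GF(3)[t]/(f), i.e. t^(242/q) ≠ 1 for each prime q | 242.
t^(121) mod f = 2.
t^(22) mod f = t^4 + t^2 + t.
None equal 1, so t has full order 242; f is primitive.

Yes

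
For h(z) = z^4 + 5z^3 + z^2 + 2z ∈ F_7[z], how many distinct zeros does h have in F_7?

2

Evaluate at each of the 7 elements of F_7:
h(0) = 0 → root; h(1) = 2; h(2) = 1; h(3) = 0 → root; h(4) = 5; h(5) = 4; h(6) = 2.
Roots: {0, 3}.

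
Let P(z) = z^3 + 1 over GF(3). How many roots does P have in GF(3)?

Evaluate at each of the 3 elements of GF(3):
P(0) = 1; P(1) = 2; P(2) = 0 → root.
Roots: {2}.

1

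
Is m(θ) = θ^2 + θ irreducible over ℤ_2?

Check for roots in ℤ_2: m(0) = 0 → root; m(1) = 0 → root.
m(0) = 0, so (θ) divides m(θ); m is reducible.

No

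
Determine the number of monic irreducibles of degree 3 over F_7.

The number of monic irreducibles of degree 3 over GF(7) is (1/3)·Σ_{d∣3} μ(3/d) 7^d.
Divisors of 3: 1, 3; μ(3/d) for each: -1, 1.
Σ = − 7^1 + 7^3 = 336.
N = 336/3 = 112.

112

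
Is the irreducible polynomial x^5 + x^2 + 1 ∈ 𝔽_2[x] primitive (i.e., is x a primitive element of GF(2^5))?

Write f(x) = x^5 + x^2 + 1.
|GF(2^5)^×| = 2^5 − 1 = 31. Prime factorization: 31 = 31.
f is primitive ⇔ x has order 31 in GF(2)[x]/(f), i.e. x^(31/q) ≠ 1 for each prime q | 31.
x^(1) mod f = x.
None equal 1, so x has full order 31; f is primitive.

Yes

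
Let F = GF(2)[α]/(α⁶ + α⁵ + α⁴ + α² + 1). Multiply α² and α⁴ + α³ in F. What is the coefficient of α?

Multiply in GF(2)[α]: (α²)·(α⁴ + α³) = α⁶ + α⁵.
Reduce using α⁶ ≡ α⁵ + α⁴ + α² + 1 (mod α⁶ + α⁵ + α⁴ + α² + 1).
Reduced: α⁴ + α² + 1.

0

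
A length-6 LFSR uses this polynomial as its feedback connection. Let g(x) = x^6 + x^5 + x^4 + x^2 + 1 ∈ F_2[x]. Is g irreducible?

Check for roots in F_2: g(0) = 1; g(1) = 1.
No roots, so no linear factors.
Monic irreducibles of degree 2 over GF(2): x^2 + x + 1.
None of them divide g (all give nonzero remainder).
Monic irreducibles of degree 3 over GF(2): x^3 + x + 1, x^3 + x^2 + 1.
None of them divide g (all give nonzero remainder).
No irreducible factor of degree ≤ 3 exists, so g is irreducible over GF(2).

Yes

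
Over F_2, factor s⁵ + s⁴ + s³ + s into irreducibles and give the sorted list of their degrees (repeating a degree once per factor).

1, 1, 3

Write h(s) = s⁵ + s⁴ + s³ + s.
Roots in F_2: h(0) = 0 → root; h(1) = 0 → root.
Linear factors from roots: (s), (s + 1).
Complete factorization: h(s) = (s)·(s + 1)·(s³ + s + 1).
Factor degrees with multiplicity: 1 + 1 + 3 = 5.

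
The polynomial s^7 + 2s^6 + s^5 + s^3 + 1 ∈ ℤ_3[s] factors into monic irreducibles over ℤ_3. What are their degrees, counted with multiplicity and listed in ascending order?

Write g(s) = s^7 + 2s^6 + s^5 + s^3 + 1.
Roots in ℤ_3: g(0) = 1; g(1) = 0 → root; g(2) = 0 → root.
Linear factors from roots: (s + 2), (s + 1).
Complete factorization: g(s) = (s + 1)^2·(s + 2)^2·(s^3 + 2s^2 + 1).
Factor degrees with multiplicity: 1 + 1 + 1 + 1 + 3 = 7.

1, 1, 1, 1, 3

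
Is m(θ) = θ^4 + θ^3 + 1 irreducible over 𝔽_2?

Yes

Check for roots in 𝔽_2: m(0) = 1; m(1) = 1.
No roots, so no linear factors.
Monic irreducibles of degree 2 over GF(2): θ^2 + θ + 1.
None of them divide m (all give nonzero remainder).
No irreducible factor of degree ≤ 2 exists, so m is irreducible over GF(2).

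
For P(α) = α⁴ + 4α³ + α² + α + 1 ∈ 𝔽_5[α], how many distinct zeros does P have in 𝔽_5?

Evaluate at each of the 5 elements of 𝔽_5:
P(0) = 1; P(1) = 3; P(2) = 0 → root; P(3) = 2; P(4) = 3.
Roots: {2}.

1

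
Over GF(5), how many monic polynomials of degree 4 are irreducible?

150

Gauss's count: N_{5}(4) = (1/4) Σ_{d|4} μ(4/d)·5^d.
Divisors of 4: 1, 2, 4; μ(4/d) for each: 0, -1, 1.
Σ = − 5^2 + 5^4 = 600.
N = 600/4 = 150.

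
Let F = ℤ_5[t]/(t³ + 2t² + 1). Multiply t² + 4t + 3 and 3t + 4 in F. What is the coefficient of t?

Multiply in ℤ_5[t]: (t² + 4t + 3)·(3t + 4) = 3t³ + t² + 2.
Reduce using t³ ≡ 3t² + 4 (mod t³ + 2t² + 1).
Reduced: 4.

0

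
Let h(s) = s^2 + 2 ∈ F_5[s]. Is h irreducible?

Yes

Check for roots in F_5: h(0) = 2; h(1) = 3; h(2) = 1; h(3) = 1; h(4) = 3.
No roots. A degree-2 polynomial over a field with no linear factor is irreducible.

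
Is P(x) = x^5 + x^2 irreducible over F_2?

No

Check for roots in F_2: P(0) = 0 → root; P(1) = 0 → root.
P(0) = 0, so (x) divides P(x); P is reducible.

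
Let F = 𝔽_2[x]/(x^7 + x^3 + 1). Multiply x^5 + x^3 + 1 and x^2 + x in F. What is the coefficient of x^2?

1

Multiply in 𝔽_2[x]: (x^5 + x^3 + 1)·(x^2 + x) = x^7 + x^6 + x^5 + x^4 + x^2 + x.
Reduce using x^7 ≡ x^3 + 1 (mod x^7 + x^3 + 1).
Reduced: x^6 + x^5 + x^4 + x^3 + x^2 + x + 1.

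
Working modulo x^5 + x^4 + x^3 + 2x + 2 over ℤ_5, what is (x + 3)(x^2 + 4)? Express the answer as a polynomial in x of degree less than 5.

Multiply in ℤ_5[x]: (x + 3)·(x^2 + 4) = x^3 + 3x^2 + 4x + 2.
Reduced: x^3 + 3x^2 + 4x + 2.

x^3 + 3x^2 + 4x + 2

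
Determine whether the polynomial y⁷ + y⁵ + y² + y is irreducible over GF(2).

No

Write f(y) = y⁷ + y⁵ + y² + y.
Check for roots in GF(2): f(0) = 0 → root; f(1) = 0 → root.
f(0) = 0, so (y) divides f(y); f is reducible.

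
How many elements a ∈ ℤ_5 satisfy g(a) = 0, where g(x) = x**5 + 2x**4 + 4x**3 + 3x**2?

Evaluate at each of the 5 elements of ℤ_5:
g(0) = 0 → root; g(1) = 0 → root; g(2) = 3; g(3) = 0 → root; g(4) = 0 → root.
Roots: {0, 1, 3, 4}.

4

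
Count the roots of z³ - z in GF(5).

Write f(z) = z³ - z.
Evaluate at each of the 5 elements of GF(5):
f(0) = 0 → root; f(1) = 0 → root; f(2) = 1; f(3) = 4; f(4) = 0 → root.
Roots: {0, 1, 4}.

3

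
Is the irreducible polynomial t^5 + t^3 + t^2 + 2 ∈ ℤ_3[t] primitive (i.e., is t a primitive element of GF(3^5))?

No

Write f(t) = t^5 + t^3 + t^2 + 2.
|GF(3^5)^×| = 3^5 − 1 = 242. Prime factorization: 242 = 2·11^2.
f is primitive ⇔ t has order 242 in GF(3)[t]/(f), i.e. t^(242/q) ≠ 1 for each prime q | 242.
t^(121) mod f = 1
t^(22) mod f = t^4 + 2t^2 + 2t + 2.
Since t^(121) = 1, the order of t divides 121 < 242; not primitive.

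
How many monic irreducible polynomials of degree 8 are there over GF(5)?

By the necklace-counting formula, N_5(8) = (1/8) Σ_{d|8} μ(8/d)·5^d.
Divisors of 8: 1, 2, 4, 8; μ(8/d) for each: 0, 0, -1, 1.
Σ = − 5^4 + 5^8 = 390000.
N = 390000/8 = 48750.

48750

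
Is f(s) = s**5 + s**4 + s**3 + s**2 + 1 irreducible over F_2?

Check for roots in F_2: f(0) = 1; f(1) = 1.
No roots, so no linear factors.
Monic irreducibles of degree 2 over GF(2): s**2 + s + 1.
None of them divide f (all give nonzero remainder).
No irreducible factor of degree ≤ 2 exists, so f is irreducible over GF(2).

Yes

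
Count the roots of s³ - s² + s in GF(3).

Write P(s) = s³ - s² + s.
Evaluate at each of the 3 elements of GF(3):
P(0) = 0 → root; P(1) = 1; P(2) = 0 → root.
Roots: {0, 2}.

2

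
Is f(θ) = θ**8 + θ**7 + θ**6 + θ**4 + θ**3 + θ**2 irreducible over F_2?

No

Check for roots in F_2: f(0) = 0 → root; f(1) = 0 → root.
f(0) = 0, so (θ) divides f(θ); f is reducible.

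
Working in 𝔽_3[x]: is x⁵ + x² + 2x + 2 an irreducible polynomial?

No

Write f(x) = x⁵ + x² + 2x + 2.
Check for roots in 𝔽_3: f(0) = 2; f(1) = 0 → root; f(2) = 0 → root.
f(1) = 0, so (x − 1) divides f(x); f is reducible.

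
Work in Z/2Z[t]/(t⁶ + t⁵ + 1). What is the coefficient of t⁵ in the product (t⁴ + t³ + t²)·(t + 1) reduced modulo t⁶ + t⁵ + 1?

Multiply in Z/2Z[t]: (t⁴ + t³ + t²)·(t + 1) = t⁵ + t².
Reduced: t⁵ + t².

1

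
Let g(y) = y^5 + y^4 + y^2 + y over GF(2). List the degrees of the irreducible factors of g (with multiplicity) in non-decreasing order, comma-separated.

1, 1, 1, 2

Roots in GF(2): g(0) = 0 → root; g(1) = 0 → root.
Linear factors from roots: (y), (y + 1).
Complete factorization: g(y) = (y)·(y + 1)^2·(y^2 + y + 1).
Factor degrees with multiplicity: 1 + 1 + 1 + 2 = 5.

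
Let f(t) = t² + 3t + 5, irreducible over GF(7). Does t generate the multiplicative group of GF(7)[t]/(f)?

Yes

|GF(7^2)^×| = 7^2 − 1 = 48. Prime factorization: 48 = 2^4·3.
f is primitive ⇔ t has order 48 in GF(7)[t]/(f), i.e. t^(48/q) ≠ 1 for each prime q | 48.
t^(24) mod f = 6.
t^(16) mod f = 4.
None equal 1, so t has full order 48; f is primitive.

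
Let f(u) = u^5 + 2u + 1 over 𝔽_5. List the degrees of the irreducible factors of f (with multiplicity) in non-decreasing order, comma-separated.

Roots in 𝔽_5: f(0) = 1; f(1) = 4; f(2) = 2; f(3) = 0 → root; f(4) = 3.
Linear factors from roots: (u + 2).
Complete factorization: f(u) = (u + 2)·(u^4 + 3u^3 + 4u^2 + 2u + 3).
Factor degrees with multiplicity: 1 + 4 = 5.

1, 4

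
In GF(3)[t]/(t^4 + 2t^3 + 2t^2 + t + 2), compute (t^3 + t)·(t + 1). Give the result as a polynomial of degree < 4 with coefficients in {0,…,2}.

Multiply in GF(3)[t]: (t^3 + t)·(t + 1) = t^4 + t^3 + t^2 + t.
Reduce using t^4 ≡ t^3 + t^2 + 2t + 1 (mod t^4 + 2t^3 + 2t^2 + t + 2).
Reduced: 2t^3 + 2t^2 + 1.

2t^3 + 2t^2 + 1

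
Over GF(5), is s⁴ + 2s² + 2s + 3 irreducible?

Write m(s) = s⁴ + 2s² + 2s + 3.
Check for roots in GF(5): m(0) = 3; m(1) = 3; m(2) = 1; m(3) = 3; m(4) = 4.
No roots, so no linear factors.
Degree-2 irreducible divisors: test the 10 monic irreducibles of degree 2 over GF(5).
None of them divide m (all give nonzero remainder).
No irreducible factor of degree ≤ 2 exists, so m is irreducible over GF(5).

Yes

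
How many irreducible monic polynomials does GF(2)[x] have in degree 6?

9

x^(2^6) − x is the product of all monic irreducibles of degree dividing 6; Möbius inversion gives N = (1/6) Σ μ(6/d)·2^d.
Divisors of 6: 1, 2, 3, 6; μ(6/d) for each: 1, -1, -1, 1.
Σ = 2^1 − 2^2 − 2^3 + 2^6 = 54.
N = 54/6 = 9.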